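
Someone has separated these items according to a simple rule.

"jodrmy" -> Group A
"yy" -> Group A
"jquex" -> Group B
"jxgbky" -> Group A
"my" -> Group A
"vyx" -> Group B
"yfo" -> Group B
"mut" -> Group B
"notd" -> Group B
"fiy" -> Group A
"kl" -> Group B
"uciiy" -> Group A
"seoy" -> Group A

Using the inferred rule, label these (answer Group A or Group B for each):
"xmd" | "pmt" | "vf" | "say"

Group B, Group B, Group B, Group A

The classifier is using: ends with 'y'.
"xmd": ends with 'd' — does not satisfy this, so Group B.
"pmt": ends with 't' — does not satisfy this, so Group B.
"vf": ends with 'f' — does not satisfy this, so Group B.
"say": ends with 'y' — has this property, so Group A.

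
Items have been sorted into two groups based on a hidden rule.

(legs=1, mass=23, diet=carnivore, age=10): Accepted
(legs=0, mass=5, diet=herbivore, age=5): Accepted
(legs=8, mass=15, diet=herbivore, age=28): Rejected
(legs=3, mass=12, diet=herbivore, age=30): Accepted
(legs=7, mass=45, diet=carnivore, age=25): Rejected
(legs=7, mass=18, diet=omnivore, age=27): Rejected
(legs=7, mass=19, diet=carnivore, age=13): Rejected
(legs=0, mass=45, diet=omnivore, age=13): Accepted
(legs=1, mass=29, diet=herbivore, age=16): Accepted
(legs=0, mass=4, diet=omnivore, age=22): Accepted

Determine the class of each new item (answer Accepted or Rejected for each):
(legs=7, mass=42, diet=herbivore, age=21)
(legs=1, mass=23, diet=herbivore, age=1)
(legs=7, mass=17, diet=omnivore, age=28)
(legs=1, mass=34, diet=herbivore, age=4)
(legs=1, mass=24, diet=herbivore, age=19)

Rejected, Accepted, Rejected, Accepted, Accepted

The pattern is that an item is 'Accepted' exactly when: legs ≤ 3.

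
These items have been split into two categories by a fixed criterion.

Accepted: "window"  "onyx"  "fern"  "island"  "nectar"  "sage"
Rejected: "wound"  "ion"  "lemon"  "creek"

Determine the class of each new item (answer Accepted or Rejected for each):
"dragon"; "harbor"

Accepted, Accepted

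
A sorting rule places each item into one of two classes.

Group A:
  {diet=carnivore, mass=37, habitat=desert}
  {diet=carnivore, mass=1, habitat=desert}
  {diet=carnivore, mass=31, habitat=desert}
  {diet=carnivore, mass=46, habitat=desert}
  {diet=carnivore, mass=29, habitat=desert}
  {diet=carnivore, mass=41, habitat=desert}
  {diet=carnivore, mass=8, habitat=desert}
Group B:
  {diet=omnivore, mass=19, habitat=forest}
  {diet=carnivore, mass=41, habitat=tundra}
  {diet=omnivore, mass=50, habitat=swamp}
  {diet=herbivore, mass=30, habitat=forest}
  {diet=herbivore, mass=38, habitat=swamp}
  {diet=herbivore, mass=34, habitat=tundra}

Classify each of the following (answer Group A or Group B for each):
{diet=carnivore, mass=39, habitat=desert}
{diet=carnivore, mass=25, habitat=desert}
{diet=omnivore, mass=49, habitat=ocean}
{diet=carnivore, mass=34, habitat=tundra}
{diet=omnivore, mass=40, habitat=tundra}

Group A, Group A, Group B, Group B, Group B

A rule that fits every label: habitat is desert — true of each 'Group A' example, false of each 'Group B' one.
{diet=carnivore, mass=39, habitat=desert}: Group A (habitat is desert).
{diet=carnivore, mass=25, habitat=desert}: Group A (habitat is desert).
{diet=omnivore, mass=49, habitat=ocean}: Group B (habitat is ocean).
{diet=carnivore, mass=34, habitat=tundra}: Group B (habitat is tundra).
{diet=omnivore, mass=40, habitat=tundra}: Group B (habitat is tundra).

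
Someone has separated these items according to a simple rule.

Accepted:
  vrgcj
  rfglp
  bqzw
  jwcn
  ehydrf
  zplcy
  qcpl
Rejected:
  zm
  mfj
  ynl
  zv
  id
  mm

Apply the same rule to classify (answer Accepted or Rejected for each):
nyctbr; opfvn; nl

Accepted, Accepted, Rejected

The common property of the 'Accepted' items is: length ≥ 4. No 'Rejected' item has it.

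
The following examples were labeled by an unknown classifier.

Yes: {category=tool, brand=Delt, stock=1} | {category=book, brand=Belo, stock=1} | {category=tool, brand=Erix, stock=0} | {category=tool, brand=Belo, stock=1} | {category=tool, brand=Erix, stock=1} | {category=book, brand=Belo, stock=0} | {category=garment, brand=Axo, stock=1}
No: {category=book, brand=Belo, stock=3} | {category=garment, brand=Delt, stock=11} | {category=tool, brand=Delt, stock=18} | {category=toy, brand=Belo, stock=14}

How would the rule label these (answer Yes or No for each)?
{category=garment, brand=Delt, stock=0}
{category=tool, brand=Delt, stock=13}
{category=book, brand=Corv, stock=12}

Yes, No, No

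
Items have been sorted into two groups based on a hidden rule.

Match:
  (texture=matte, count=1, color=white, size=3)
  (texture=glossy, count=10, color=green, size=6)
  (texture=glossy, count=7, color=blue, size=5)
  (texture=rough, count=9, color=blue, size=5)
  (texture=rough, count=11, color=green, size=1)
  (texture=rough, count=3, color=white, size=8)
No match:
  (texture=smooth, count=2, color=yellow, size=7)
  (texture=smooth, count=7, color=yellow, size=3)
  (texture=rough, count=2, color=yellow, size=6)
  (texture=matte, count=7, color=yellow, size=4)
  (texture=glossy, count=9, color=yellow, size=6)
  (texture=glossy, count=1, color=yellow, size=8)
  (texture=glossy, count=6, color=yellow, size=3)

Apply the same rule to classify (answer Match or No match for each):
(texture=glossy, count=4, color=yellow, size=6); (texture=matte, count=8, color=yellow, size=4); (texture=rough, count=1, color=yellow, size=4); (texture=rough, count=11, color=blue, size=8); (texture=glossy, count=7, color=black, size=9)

A rule that fits every label: color is not yellow — true of each 'Match' example, false of each 'No match' one.

No match, No match, No match, Match, Match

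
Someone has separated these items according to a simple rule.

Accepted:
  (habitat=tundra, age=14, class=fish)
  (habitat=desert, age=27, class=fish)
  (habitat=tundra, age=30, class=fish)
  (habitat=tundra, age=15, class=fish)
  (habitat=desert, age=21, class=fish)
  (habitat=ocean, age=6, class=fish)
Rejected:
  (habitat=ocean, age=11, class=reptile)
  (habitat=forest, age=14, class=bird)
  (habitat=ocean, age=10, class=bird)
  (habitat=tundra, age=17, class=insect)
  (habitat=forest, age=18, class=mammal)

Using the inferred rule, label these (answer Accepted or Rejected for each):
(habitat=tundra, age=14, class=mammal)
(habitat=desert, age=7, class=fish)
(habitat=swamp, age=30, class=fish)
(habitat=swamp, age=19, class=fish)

All 'Accepted' examples share one property — class is fish — and every 'Rejected' example lacks it.
(habitat=tundra, age=14, class=mammal): class is mammal — fails the rule, so Rejected.
(habitat=desert, age=7, class=fish): class is fish — meets the rule, so Accepted.
(habitat=swamp, age=30, class=fish): class is fish — meets the rule, so Accepted.
(habitat=swamp, age=19, class=fish): class is fish — meets the rule, so Accepted.

Rejected, Accepted, Accepted, Accepted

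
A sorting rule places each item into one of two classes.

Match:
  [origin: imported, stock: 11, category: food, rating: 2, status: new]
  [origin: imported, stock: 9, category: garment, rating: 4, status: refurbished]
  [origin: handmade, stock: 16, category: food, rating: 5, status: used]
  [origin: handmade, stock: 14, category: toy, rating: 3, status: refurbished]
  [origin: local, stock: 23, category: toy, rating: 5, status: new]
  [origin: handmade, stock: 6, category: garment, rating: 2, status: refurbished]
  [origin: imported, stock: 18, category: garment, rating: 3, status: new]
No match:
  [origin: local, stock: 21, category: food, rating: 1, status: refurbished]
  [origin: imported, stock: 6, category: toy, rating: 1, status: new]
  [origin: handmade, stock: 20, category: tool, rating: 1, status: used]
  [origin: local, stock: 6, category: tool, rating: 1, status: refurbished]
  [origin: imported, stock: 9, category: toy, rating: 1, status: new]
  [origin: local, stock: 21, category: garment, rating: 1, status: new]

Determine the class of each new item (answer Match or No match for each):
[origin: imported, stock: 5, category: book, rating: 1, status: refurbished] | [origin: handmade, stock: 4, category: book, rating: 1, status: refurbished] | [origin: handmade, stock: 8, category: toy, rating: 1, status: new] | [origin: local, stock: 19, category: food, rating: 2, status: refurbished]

A rule that fits every label: rating ≥ 2 — true of each 'Match' example, false of each 'No match' one.

No match, No match, No match, Match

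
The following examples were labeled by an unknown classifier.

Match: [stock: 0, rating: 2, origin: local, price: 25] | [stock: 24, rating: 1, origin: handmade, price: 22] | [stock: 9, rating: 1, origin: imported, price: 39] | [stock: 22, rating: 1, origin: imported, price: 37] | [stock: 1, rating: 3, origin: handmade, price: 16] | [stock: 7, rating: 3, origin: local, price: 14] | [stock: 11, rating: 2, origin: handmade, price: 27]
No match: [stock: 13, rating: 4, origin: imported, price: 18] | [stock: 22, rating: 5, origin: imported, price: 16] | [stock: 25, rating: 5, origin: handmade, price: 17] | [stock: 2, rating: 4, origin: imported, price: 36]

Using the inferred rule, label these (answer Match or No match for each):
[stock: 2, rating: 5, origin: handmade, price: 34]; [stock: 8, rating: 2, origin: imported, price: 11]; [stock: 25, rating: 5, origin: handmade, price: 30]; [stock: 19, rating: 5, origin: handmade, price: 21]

No match, Match, No match, No match

Every 'Match' example satisfies: rating ≤ 3. None of the 'No match' examples do.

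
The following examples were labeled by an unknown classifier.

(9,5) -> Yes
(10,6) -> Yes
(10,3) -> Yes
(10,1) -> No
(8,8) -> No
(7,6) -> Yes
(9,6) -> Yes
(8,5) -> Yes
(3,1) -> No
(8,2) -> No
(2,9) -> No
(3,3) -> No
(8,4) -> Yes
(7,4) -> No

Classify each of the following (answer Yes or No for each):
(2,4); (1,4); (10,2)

Every 'Yes' example satisfies: first > second AND sum ≥ 12. None of the 'No' examples do.
(2,4): 2 < 4, 2+4 = 6 — does not satisfy this, so No.
(1,4): 1 < 4, 1+4 = 5 — does not satisfy this, so No.
(10,2): 10 > 2, 10+2 = 12 — checks out, so Yes.

No, No, Yes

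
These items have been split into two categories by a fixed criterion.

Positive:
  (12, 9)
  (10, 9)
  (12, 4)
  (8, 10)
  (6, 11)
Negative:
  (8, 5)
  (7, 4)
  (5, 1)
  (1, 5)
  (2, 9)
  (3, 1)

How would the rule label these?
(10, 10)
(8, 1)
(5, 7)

The classifier is using: sum ≥ 16.

Positive, Negative, Negative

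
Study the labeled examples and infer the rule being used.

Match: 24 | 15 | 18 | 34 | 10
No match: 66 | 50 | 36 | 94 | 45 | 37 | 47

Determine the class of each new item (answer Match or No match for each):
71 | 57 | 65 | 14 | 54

No match, No match, No match, Match, No match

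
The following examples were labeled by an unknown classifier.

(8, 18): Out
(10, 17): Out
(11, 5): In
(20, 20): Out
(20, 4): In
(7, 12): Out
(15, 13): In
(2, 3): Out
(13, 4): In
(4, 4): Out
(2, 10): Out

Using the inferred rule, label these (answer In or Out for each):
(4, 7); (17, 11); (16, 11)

Out, In, In

'In' ⟺ first > second.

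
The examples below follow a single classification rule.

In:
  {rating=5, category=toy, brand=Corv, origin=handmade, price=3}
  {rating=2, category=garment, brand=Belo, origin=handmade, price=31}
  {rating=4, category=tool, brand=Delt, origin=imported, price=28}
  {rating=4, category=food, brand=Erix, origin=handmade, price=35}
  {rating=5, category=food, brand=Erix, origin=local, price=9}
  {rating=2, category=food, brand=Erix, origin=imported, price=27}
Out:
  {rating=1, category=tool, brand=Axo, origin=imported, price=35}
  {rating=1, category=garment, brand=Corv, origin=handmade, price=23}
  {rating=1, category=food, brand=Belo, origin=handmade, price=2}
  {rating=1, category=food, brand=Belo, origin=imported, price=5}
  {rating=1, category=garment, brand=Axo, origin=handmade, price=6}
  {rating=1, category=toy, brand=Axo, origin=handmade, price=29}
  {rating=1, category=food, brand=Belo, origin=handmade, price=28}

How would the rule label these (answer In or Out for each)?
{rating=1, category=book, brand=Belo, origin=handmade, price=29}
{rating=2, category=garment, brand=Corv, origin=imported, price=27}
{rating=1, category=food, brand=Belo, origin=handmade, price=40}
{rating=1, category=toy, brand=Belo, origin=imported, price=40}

A rule that fits every label: rating ≥ 2 — true of each 'In' example, false of each 'Out' one.
{rating=1, category=book, brand=Belo, origin=handmade, price=29} — rating = 1, hence Out.
{rating=2, category=garment, brand=Corv, origin=imported, price=27} — rating = 2, hence In.
{rating=1, category=food, brand=Belo, origin=handmade, price=40} — rating = 1, hence Out.
{rating=1, category=toy, brand=Belo, origin=imported, price=40} — rating = 1, hence Out.

Out, In, Out, Out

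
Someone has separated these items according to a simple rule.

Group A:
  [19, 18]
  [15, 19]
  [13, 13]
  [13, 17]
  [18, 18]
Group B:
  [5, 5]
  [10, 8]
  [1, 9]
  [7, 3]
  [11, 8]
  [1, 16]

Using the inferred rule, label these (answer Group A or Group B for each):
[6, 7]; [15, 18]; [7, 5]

Group B, Group A, Group B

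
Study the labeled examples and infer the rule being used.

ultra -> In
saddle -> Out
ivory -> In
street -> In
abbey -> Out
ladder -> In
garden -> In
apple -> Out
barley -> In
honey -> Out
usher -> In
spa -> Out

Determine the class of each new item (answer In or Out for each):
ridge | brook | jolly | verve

In, In, Out, In

Every 'In' example satisfies: contains 'r'. None of the 'Out' examples do.
ridge: has 'r', checks out → In.
brook: has 'r', checks out → In.
jolly: no 'r', does not pass → Out.
verve: has 'r', checks out → In.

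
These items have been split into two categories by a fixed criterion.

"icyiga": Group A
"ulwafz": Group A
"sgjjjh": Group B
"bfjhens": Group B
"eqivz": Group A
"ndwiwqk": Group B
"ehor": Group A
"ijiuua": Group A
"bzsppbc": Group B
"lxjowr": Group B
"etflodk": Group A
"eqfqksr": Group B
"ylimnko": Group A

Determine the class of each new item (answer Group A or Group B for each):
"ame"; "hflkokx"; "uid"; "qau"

Rule: has ≥ 2 vowels. This holds for each 'Group A' example and fails for each 'Group B' one.
"ame": Group A (2 vowels). "hflkokx": Group B (1 vowel). "uid": Group A (2 vowels). "qau": Group A (2 vowels).

Group A, Group B, Group A, Group A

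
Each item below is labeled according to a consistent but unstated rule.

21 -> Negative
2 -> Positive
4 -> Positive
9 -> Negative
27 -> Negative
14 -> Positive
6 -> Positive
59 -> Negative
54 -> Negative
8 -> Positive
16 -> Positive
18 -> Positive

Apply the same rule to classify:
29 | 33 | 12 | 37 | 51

Every 'Positive' example satisfies: even AND at most 18. None of the 'Negative' examples do.

Negative, Negative, Positive, Negative, Negative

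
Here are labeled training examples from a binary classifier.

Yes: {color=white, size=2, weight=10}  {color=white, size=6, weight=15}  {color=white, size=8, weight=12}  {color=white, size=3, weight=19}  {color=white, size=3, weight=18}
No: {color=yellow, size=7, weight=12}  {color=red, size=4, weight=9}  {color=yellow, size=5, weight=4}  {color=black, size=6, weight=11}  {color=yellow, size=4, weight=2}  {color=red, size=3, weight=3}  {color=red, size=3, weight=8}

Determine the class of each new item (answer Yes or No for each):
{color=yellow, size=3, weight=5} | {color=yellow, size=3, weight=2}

One predicate separates the groups cleanly: color is white.

No, No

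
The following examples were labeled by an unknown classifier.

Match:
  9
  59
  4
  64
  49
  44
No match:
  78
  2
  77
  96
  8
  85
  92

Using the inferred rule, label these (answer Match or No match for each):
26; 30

All 'Match' examples share one property — ≡ 4 (mod 5) — and every 'No match' example lacks it.

No match, No match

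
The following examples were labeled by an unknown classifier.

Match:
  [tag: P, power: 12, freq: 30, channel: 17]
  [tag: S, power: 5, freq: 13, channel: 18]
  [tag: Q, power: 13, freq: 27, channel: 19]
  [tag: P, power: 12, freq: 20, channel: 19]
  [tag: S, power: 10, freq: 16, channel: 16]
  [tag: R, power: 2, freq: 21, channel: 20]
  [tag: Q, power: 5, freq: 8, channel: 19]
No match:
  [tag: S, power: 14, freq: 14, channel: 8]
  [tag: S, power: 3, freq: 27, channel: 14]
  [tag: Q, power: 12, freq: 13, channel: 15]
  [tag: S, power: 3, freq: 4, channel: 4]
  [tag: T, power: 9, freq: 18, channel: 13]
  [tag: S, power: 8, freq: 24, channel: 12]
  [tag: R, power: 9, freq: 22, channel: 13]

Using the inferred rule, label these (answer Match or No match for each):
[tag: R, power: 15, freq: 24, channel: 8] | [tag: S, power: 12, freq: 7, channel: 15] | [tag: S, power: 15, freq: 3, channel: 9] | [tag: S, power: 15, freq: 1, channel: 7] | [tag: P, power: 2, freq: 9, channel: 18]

All 'Match' examples share one property — channel ≥ 16 — and every 'No match' example lacks it.

No match, No match, No match, No match, Match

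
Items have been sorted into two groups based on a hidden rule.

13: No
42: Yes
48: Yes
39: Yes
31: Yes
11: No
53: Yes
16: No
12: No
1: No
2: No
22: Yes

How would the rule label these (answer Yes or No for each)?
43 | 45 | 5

Yes, Yes, No

All 'Yes' examples share one property — at least 22 — and every 'No' example lacks it.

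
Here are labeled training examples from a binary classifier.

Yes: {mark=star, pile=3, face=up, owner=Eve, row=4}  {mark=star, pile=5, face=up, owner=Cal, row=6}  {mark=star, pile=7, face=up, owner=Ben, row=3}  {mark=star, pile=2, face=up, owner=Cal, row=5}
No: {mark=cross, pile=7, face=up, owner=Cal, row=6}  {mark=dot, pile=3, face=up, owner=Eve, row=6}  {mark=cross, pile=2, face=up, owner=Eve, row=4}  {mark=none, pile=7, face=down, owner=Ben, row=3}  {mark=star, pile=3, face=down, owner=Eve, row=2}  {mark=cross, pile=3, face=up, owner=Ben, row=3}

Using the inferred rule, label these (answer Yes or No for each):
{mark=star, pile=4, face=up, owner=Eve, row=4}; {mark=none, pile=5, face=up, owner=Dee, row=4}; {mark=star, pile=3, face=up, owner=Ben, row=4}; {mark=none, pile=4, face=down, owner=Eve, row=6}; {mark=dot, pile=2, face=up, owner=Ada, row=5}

Yes, No, Yes, No, No

'Yes' ⟺ mark is star AND face is up.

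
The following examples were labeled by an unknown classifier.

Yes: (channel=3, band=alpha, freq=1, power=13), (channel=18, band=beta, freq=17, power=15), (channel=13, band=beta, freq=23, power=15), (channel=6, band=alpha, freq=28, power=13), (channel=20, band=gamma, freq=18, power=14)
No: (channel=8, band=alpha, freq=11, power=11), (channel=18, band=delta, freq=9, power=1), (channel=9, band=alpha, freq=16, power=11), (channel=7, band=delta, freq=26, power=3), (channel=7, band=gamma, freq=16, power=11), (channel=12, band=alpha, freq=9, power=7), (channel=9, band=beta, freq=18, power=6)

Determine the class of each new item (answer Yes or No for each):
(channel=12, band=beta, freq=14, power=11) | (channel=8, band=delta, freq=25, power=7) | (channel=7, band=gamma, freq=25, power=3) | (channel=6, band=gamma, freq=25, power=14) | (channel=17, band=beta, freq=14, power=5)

No, No, No, Yes, No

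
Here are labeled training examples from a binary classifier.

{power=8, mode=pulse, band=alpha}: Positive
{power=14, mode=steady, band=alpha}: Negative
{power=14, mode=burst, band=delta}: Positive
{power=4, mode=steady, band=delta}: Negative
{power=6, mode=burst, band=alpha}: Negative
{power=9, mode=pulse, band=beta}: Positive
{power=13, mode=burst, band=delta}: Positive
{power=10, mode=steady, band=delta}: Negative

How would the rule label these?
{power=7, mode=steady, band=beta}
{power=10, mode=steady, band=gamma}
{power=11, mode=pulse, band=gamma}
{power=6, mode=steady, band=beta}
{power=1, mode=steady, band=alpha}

Negative, Negative, Positive, Negative, Negative

A rule that fits every label: mode is not steady AND power ≥ 8 — true of each 'Positive' example, false of each 'Negative' one.
{power=7, mode=steady, band=beta}: Negative (mode is steady, power = 7).
{power=10, mode=steady, band=gamma}: Negative (mode is steady, power = 10).
{power=11, mode=pulse, band=gamma}: Positive (mode is pulse, power = 11).
{power=6, mode=steady, band=beta}: Negative (mode is steady, power = 6).
{power=1, mode=steady, band=alpha}: Negative (mode is steady, power = 1).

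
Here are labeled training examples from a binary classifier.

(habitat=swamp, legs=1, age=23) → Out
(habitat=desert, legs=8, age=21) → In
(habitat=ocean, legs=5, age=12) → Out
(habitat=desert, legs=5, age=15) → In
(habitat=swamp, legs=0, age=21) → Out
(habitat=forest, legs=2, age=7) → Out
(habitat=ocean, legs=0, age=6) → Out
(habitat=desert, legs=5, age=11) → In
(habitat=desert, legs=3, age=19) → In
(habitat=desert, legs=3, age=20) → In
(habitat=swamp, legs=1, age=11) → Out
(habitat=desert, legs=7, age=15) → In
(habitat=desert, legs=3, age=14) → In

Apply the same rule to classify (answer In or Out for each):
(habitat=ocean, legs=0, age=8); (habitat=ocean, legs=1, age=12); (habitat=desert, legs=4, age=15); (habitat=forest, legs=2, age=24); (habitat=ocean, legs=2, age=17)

A rule that fits every label: habitat is desert — true of each 'In' example, false of each 'Out' one.
Out: (habitat=ocean, legs=0, age=8), since habitat is ocean. Out: (habitat=ocean, legs=1, age=12), since habitat is ocean. In: (habitat=desert, legs=4, age=15), since habitat is desert. Out: (habitat=forest, legs=2, age=24), since habitat is forest. Out: (habitat=ocean, legs=2, age=17), since habitat is ocean.

Out, Out, In, Out, Out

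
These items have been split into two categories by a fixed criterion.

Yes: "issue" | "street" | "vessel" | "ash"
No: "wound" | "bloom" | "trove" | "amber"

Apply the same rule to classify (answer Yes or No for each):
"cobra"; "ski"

Rule: contains 's'. This holds for each 'Yes' example and fails for each 'No' one.
"cobra": No (no 's'). "ski": Yes (has 's').

No, Yes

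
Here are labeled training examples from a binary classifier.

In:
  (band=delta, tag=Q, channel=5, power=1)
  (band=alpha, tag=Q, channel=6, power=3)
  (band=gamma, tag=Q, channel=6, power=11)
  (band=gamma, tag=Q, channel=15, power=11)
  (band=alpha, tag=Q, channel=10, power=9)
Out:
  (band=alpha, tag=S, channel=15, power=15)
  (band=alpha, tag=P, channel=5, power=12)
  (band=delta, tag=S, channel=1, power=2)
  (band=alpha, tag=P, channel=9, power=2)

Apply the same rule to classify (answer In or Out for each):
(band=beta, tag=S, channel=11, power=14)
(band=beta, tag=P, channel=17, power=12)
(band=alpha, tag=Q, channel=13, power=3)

Out, Out, In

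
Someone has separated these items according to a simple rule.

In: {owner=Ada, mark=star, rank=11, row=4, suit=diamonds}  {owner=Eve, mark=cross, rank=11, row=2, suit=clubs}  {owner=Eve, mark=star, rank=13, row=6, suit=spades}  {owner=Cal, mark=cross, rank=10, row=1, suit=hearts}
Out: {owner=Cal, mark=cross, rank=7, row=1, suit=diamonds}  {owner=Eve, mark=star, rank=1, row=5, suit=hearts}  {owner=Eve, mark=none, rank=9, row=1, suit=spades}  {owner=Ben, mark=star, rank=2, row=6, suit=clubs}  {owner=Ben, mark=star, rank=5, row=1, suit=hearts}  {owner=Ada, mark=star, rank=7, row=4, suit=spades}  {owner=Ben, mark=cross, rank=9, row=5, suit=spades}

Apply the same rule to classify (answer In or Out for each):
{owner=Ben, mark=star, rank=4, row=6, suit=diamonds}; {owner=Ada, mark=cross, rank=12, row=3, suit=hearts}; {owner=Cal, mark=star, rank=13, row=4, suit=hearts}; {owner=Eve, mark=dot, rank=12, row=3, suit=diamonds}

Rule: rank ≥ 10. This holds for each 'In' example and fails for each 'Out' one.

Out, In, In, In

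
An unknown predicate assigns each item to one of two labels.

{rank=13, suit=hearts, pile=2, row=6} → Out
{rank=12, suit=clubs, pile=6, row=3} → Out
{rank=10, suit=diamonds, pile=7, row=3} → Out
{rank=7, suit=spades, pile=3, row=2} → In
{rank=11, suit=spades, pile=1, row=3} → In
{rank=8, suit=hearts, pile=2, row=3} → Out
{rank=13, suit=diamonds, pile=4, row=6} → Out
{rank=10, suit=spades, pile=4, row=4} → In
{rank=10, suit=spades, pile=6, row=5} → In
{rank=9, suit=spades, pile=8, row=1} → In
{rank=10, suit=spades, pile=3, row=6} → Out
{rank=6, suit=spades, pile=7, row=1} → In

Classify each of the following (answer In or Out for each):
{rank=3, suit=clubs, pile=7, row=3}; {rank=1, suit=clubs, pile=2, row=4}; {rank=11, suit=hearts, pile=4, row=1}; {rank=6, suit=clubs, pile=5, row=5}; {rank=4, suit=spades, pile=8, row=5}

The common property of the 'In' items is: suit is spades AND row ≤ 5. No 'Out' item has it.
{rank=3, suit=clubs, pile=7, row=3} → suit is clubs, row = 3 → Out.
{rank=1, suit=clubs, pile=2, row=4} → suit is clubs, row = 4 → Out.
{rank=11, suit=hearts, pile=4, row=1} → suit is hearts, row = 1 → Out.
{rank=6, suit=clubs, pile=5, row=5} → suit is clubs, row = 5 → Out.
{rank=4, suit=spades, pile=8, row=5} → suit is spades, row = 5 → In.

Out, Out, Out, Out, In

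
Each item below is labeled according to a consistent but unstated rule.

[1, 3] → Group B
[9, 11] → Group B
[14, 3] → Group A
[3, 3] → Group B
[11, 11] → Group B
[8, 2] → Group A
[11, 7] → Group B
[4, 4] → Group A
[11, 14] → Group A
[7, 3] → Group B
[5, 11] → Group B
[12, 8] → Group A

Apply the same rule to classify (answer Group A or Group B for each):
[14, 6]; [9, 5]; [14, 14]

Group A, Group B, Group A

Looking at the examples, the only property every 'Group A' case has and every 'Group B' case lacks is: product is even.
Group A: [14, 6], since 14·6 = 84.
Group B: [9, 5], since 9·5 = 45.
Group A: [14, 14], since 14·14 = 196.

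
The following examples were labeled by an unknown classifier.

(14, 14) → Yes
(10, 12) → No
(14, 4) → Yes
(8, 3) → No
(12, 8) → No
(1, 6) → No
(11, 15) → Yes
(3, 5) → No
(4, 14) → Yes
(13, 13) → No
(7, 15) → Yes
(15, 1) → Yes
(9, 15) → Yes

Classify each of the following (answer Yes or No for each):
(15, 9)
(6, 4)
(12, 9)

Rule: max ≥ 14. This holds for each 'Yes' example and fails for each 'No' one.
(15, 9): max 15, fits → Yes. (6, 4): max 6, lacks this property → No. (12, 9): max 12, lacks this property → No.

Yes, No, No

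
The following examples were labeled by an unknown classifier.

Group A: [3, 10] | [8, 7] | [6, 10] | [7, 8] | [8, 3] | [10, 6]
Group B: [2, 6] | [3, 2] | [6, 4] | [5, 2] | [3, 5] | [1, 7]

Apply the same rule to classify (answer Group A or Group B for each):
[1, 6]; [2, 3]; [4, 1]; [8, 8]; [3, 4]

The rule appears to be: sum ≥ 11.
[1, 6]: 1+6 = 7, doesn't qualify → Group B.
[2, 3]: 2+3 = 5, doesn't qualify → Group B.
[4, 1]: 4+1 = 5, doesn't qualify → Group B.
[8, 8]: 8+8 = 16, checks out → Group A.
[3, 4]: 3+4 = 7, doesn't qualify → Group B.

Group B, Group B, Group B, Group A, Group B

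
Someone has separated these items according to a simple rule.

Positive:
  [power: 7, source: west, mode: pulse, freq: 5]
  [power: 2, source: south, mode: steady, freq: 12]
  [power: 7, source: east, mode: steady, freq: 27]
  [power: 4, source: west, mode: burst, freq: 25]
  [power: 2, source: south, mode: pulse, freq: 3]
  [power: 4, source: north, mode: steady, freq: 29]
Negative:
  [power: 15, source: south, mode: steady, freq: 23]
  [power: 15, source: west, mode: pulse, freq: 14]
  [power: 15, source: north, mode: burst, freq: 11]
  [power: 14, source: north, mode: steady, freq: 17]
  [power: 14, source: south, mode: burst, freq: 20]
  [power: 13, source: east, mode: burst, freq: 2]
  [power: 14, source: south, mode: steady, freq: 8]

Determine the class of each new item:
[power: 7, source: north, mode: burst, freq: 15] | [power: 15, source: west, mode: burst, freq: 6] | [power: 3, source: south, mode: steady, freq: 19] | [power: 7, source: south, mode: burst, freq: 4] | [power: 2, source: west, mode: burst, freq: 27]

A rule that fits every label: power ≤ 7 — true of each 'Positive' example, false of each 'Negative' one.
Positive: [power: 7, source: north, mode: burst, freq: 15], since power = 7. Negative: [power: 15, source: west, mode: burst, freq: 6], since power = 15. Positive: [power: 3, source: south, mode: steady, freq: 19], since power = 3. Positive: [power: 7, source: south, mode: burst, freq: 4], since power = 7. Positive: [power: 2, source: west, mode: burst, freq: 27], since power = 2.

Positive, Negative, Positive, Positive, Positive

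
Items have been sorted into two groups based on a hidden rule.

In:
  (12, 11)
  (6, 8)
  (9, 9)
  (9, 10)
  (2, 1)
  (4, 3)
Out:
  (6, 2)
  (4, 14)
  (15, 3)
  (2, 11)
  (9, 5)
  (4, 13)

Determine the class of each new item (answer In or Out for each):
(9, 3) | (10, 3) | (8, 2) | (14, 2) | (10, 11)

Out, Out, Out, Out, In

The simplest hypothesis consistent with all the labels is: |first − second| ≤ 2.
(9, 3): Out (|9−3| = 6).
(10, 3): Out (|10−3| = 7).
(8, 2): Out (|8−2| = 6).
(14, 2): Out (|14−2| = 12).
(10, 11): In (|10−11| = 1).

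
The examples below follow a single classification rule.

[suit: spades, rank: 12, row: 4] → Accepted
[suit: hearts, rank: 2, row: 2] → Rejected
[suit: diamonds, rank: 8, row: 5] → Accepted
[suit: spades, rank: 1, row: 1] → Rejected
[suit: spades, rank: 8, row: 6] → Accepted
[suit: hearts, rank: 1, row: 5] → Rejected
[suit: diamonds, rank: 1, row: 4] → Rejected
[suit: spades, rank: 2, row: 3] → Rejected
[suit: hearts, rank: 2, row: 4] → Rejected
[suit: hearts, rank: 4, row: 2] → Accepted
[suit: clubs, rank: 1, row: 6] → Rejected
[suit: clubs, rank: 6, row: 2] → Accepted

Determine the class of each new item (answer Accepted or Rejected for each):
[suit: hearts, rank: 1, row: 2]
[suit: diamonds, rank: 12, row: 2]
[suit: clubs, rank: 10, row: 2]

The distinguishing property — rank ≥ 4 — holds for all the 'Accepted' cases and none of the 'Rejected' cases.

Rejected, Accepted, Accepted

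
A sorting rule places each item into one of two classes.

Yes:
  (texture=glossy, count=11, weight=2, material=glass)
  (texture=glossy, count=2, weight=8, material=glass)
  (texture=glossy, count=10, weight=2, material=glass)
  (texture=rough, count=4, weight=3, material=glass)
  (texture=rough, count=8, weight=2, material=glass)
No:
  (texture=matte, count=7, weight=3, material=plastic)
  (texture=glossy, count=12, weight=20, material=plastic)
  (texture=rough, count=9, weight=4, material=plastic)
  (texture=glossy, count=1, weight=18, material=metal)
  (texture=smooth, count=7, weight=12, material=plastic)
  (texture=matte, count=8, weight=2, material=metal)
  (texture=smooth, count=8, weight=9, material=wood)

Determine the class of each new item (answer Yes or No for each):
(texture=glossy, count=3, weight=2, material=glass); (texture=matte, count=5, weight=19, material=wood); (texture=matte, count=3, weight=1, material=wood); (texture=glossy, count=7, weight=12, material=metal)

Yes, No, No, No

Checking candidate rules against both groups, what survives is: material is glass.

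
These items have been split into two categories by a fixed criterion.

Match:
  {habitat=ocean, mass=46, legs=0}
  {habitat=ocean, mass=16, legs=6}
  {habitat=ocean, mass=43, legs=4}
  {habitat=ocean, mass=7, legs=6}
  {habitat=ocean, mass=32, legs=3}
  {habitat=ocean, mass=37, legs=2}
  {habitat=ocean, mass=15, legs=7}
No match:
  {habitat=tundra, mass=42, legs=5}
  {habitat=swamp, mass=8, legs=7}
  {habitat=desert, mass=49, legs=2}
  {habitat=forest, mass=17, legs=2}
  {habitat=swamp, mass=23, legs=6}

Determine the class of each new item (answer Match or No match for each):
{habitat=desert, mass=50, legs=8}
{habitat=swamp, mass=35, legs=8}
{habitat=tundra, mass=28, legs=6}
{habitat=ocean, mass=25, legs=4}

No match, No match, No match, Match

The rule appears to be: habitat is ocean.
{habitat=desert, mass=50, legs=8}: habitat is desert — does not pass, so No match.
{habitat=swamp, mass=35, legs=8}: habitat is swamp — does not pass, so No match.
{habitat=tundra, mass=28, legs=6}: habitat is tundra — does not pass, so No match.
{habitat=ocean, mass=25, legs=4}: habitat is ocean — fits, so Match.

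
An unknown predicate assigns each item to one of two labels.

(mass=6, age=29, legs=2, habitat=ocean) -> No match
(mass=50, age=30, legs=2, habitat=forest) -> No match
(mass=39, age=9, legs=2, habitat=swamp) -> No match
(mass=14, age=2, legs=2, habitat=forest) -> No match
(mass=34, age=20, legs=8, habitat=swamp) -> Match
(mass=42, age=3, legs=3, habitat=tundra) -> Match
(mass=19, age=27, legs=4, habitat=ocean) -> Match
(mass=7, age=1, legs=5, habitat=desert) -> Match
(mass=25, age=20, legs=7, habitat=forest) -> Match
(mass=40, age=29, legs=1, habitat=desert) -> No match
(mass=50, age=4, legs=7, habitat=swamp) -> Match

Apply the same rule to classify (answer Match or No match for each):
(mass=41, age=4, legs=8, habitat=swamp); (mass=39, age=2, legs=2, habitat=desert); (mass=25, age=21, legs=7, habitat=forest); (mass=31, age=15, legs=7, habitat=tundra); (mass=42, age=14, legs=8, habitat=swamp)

Match, No match, Match, Match, Match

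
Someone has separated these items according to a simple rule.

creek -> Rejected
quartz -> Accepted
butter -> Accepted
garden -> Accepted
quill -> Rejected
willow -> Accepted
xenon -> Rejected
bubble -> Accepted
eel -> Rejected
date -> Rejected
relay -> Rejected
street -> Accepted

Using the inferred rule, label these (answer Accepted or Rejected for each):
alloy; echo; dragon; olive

Rejected, Rejected, Accepted, Rejected

The pattern is that an item is 'Accepted' exactly when: length 6.
alloy: length 5, lacks this property → Rejected. echo: length 4, lacks this property → Rejected. dragon: length 6, has this property → Accepted. olive: length 5, lacks this property → Rejected.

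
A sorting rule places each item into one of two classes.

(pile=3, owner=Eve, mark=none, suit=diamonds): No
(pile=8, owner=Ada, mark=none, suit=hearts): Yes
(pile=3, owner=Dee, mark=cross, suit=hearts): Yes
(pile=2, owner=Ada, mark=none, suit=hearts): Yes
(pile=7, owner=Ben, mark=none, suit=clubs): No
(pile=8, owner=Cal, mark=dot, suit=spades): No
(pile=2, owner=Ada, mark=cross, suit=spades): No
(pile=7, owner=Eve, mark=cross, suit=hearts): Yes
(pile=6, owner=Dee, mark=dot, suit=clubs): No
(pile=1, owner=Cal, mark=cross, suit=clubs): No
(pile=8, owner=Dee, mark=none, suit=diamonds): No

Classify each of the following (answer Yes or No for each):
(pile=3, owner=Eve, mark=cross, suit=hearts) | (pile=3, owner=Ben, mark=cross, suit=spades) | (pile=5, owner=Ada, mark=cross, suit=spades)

Rule: suit is hearts. This holds for each 'Yes' example and fails for each 'No' one.
(pile=3, owner=Eve, mark=cross, suit=hearts): suit is hearts, fits → Yes. (pile=3, owner=Ben, mark=cross, suit=spades): suit is spades, fails this test → No. (pile=5, owner=Ada, mark=cross, suit=spades): suit is spades, fails this test → No.

Yes, No, No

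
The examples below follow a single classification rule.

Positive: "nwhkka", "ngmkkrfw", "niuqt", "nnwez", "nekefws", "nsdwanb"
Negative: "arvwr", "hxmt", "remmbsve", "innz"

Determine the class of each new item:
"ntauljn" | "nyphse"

Looking at the examples, the only property every 'Positive' case has and every 'Negative' case lacks is: starts with 'n'.
"ntauljn": Positive (starts with 'n'). "nyphse": Positive (starts with 'n').

Positive, Positive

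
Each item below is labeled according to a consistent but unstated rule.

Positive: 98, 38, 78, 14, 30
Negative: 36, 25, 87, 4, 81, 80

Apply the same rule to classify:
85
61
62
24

'Positive' ⟺ ≡ 2 (mod 4).
85: 85 mod 4 = 1, does not pass → Negative. 61: 61 mod 4 = 1, does not pass → Negative. 62: 62 mod 4 = 2, checks out → Positive. 24: 24 mod 4 = 0, does not pass → Negative.

Negative, Negative, Positive, Negative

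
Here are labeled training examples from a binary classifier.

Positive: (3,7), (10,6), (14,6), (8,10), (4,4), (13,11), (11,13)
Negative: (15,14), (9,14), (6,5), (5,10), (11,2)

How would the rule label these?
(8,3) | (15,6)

Negative, Negative

The rule appears to be: sum is even.
(8,3): Negative (8+3 = 11). (15,6): Negative (15+6 = 21).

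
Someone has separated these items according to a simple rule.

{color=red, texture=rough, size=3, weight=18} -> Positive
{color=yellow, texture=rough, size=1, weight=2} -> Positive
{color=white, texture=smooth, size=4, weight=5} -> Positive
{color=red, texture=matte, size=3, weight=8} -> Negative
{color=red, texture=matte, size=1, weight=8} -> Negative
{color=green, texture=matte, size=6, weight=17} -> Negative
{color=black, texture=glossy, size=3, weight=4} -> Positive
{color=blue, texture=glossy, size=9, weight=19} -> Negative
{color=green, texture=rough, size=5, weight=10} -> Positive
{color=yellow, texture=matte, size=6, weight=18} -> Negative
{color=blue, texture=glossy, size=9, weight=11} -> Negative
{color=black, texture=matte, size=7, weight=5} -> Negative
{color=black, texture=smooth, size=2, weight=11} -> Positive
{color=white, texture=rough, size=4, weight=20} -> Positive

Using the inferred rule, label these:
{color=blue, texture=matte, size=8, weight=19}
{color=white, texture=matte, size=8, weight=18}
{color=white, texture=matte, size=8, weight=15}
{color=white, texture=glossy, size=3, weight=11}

Negative, Negative, Negative, Positive

One predicate separates the groups cleanly: size ≤ 5 AND weight ≠ 8.
{color=blue, texture=matte, size=8, weight=19} — size = 8, weight = 19, hence Negative.
{color=white, texture=matte, size=8, weight=18} — size = 8, weight = 18, hence Negative.
{color=white, texture=matte, size=8, weight=15} — size = 8, weight = 15, hence Negative.
{color=white, texture=glossy, size=3, weight=11} — size = 3, weight = 11, hence Positive.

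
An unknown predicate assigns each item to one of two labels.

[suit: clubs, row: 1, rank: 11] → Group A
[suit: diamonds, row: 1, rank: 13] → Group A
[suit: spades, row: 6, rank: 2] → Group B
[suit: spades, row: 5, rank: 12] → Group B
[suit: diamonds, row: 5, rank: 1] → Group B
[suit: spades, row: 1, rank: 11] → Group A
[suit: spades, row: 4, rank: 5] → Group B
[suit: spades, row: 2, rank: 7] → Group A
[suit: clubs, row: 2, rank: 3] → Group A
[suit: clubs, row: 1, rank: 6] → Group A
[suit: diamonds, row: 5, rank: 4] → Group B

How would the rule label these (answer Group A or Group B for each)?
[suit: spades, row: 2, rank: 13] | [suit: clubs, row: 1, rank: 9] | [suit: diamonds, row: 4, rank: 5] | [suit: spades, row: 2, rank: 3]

Rule: row ≤ 2. This holds for each 'Group A' example and fails for each 'Group B' one.
Group A: [suit: spades, row: 2, rank: 13], since row = 2. Group A: [suit: clubs, row: 1, rank: 9], since row = 1. Group B: [suit: diamonds, row: 4, rank: 5], since row = 4. Group A: [suit: spades, row: 2, rank: 3], since row = 2.

Group A, Group A, Group B, Group A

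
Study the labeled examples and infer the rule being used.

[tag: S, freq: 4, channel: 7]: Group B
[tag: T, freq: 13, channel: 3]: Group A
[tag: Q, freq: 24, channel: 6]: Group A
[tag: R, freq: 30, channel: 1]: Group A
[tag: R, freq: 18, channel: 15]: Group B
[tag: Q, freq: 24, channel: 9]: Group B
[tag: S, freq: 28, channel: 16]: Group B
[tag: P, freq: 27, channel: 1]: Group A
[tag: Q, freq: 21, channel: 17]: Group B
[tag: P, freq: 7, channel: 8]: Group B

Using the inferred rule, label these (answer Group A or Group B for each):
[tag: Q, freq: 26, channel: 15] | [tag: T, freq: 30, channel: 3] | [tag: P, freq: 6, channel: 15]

All 'Group A' examples share one property — channel ≤ 6 — and every 'Group B' example lacks it.
[tag: Q, freq: 26, channel: 15] — channel = 15, hence Group B.
[tag: T, freq: 30, channel: 3] — channel = 3, hence Group A.
[tag: P, freq: 6, channel: 15] — channel = 15, hence Group B.

Group B, Group A, Group B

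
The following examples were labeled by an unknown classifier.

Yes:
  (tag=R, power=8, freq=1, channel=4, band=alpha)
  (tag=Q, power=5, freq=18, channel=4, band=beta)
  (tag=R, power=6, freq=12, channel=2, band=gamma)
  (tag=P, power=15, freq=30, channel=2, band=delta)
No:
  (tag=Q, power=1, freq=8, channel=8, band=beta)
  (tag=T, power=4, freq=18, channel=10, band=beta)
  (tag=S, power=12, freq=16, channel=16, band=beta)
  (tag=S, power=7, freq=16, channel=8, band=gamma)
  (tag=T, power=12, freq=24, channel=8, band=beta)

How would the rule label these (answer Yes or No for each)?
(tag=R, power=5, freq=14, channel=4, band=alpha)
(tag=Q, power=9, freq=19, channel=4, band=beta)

Yes, Yes

The common property of the 'Yes' items is: channel ≤ 4. No 'No' item has it.
(tag=R, power=5, freq=14, channel=4, band=alpha): channel = 4, fits → Yes. (tag=Q, power=9, freq=19, channel=4, band=beta): channel = 4, fits → Yes.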